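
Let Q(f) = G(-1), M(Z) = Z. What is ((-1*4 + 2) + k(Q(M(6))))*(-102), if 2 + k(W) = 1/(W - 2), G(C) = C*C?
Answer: 510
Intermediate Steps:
G(C) = C**2
Q(f) = 1 (Q(f) = (-1)**2 = 1)
k(W) = -2 + 1/(-2 + W) (k(W) = -2 + 1/(W - 2) = -2 + 1/(-2 + W))
((-1*4 + 2) + k(Q(M(6))))*(-102) = ((-1*4 + 2) + (5 - 2*1)/(-2 + 1))*(-102) = ((-4 + 2) + (5 - 2)/(-1))*(-102) = (-2 - 1*3)*(-102) = (-2 - 3)*(-102) = -5*(-102) = 510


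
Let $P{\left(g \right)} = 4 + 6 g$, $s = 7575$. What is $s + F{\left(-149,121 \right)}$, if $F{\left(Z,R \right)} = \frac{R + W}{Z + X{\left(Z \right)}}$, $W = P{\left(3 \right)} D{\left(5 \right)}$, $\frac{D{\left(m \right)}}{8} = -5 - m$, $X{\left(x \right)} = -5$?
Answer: $\frac{106199}{14} \approx 7585.6$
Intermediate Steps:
$D{\left(m \right)} = -40 - 8 m$ ($D{\left(m \right)} = 8 \left(-5 - m\right) = -40 - 8 m$)
$W = -1760$ ($W = \left(4 + 6 \cdot 3\right) \left(-40 - 40\right) = \left(4 + 18\right) \left(-40 - 40\right) = 22 \left(-80\right) = -1760$)
$F{\left(Z,R \right)} = \frac{-1760 + R}{-5 + Z}$ ($F{\left(Z,R \right)} = \frac{R - 1760}{Z - 5} = \frac{-1760 + R}{-5 + Z}$)
$s + F{\left(-149,121 \right)} = 7575 + \frac{-1760 + 121}{-5 - 149} = 7575 + \frac{1}{-154} \left(-1639\right) = 7575 - - \frac{149}{14} = 7575 + \frac{149}{14} = \frac{106199}{14}$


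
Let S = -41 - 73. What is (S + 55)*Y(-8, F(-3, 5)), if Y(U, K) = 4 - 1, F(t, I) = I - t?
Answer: -177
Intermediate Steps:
S = -114
Y(U, K) = 3
(S + 55)*Y(-8, F(-3, 5)) = (-114 + 55)*3 = -59*3 = -177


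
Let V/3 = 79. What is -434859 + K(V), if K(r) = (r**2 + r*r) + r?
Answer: -322284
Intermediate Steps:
V = 237 (V = 3*79 = 237)
K(r) = r + 2*r**2 (K(r) = (r**2 + r**2) + r = 2*r**2 + r = r + 2*r**2)
-434859 + K(V) = -434859 + 237*(1 + 2*237) = -434859 + 237*(1 + 474) = -434859 + 237*475 = -434859 + 112575 = -322284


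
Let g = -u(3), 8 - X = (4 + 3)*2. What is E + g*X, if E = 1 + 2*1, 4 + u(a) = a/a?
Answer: -15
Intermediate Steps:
u(a) = -3 (u(a) = -4 + a/a = -4 + 1 = -3)
X = -6 (X = 8 - (4 + 3)*2 = 8 - 7*2 = 8 - 1*14 = 8 - 14 = -6)
E = 3 (E = 1 + 2 = 3)
g = 3 (g = -1*(-3) = 3)
E + g*X = 3 + 3*(-6) = 3 - 18 = -15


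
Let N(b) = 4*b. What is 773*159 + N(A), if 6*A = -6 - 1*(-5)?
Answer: 368719/3 ≈ 1.2291e+5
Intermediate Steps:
A = -⅙ (A = (-6 - 1*(-5))/6 = (-6 + 5)/6 = (⅙)*(-1) = -⅙ ≈ -0.16667)
773*159 + N(A) = 773*159 + 4*(-⅙) = 122907 - ⅔ = 368719/3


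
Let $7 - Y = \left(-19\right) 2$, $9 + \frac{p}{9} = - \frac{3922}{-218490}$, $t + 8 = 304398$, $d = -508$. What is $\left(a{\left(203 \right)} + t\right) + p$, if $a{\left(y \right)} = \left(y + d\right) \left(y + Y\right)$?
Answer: $\frac{8326987518}{36415} \approx 2.2867 \cdot 10^{5}$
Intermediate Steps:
$t = 304390$ ($t = -8 + 304398 = 304390$)
$p = - \frac{2943732}{36415}$ ($p = -81 + 9 \left(- \frac{3922}{-218490}\right) = -81 + 9 \left(\left(-3922\right) \left(- \frac{1}{218490}\right)\right) = -81 + 9 \cdot \frac{1961}{109245} = -81 + \frac{5883}{36415} = - \frac{2943732}{36415} \approx -80.838$)
$Y = 45$ ($Y = 7 - \left(-19\right) 2 = 7 - -38 = 7 + 38 = 45$)
$a{\left(y \right)} = \left(-508 + y\right) \left(45 + y\right)$ ($a{\left(y \right)} = \left(y - 508\right) \left(y + 45\right) = \left(-508 + y\right) \left(45 + y\right)$)
$\left(a{\left(203 \right)} + t\right) + p = \left(\left(-22860 + 203^{2} - 93989\right) + 304390\right) - \frac{2943732}{36415} = \left(\left(-22860 + 41209 - 93989\right) + 304390\right) - \frac{2943732}{36415} = \left(-75640 + 304390\right) - \frac{2943732}{36415} = 228750 - \frac{2943732}{36415} = \frac{8326987518}{36415}$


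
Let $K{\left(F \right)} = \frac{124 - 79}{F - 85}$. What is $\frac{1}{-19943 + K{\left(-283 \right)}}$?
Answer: $- \frac{368}{7339069} \approx -5.0143 \cdot 10^{-5}$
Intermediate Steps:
$K{\left(F \right)} = \frac{45}{-85 + F}$
$\frac{1}{-19943 + K{\left(-283 \right)}} = \frac{1}{-19943 + \frac{45}{-85 - 283}} = \frac{1}{-19943 + \frac{45}{-368}} = \frac{1}{-19943 + 45 \left(- \frac{1}{368}\right)} = \frac{1}{-19943 - \frac{45}{368}} = \frac{1}{- \frac{7339069}{368}} = - \frac{368}{7339069}$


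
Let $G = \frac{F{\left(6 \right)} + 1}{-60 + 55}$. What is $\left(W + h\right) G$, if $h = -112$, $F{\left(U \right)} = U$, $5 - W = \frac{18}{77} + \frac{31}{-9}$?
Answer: $\frac{71926}{495} \approx 145.3$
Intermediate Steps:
$W = \frac{5690}{693}$ ($W = 5 - \left(\frac{18}{77} + \frac{31}{-9}\right) = 5 - \left(18 \cdot \frac{1}{77} + 31 \left(- \frac{1}{9}\right)\right) = 5 - \left(\frac{18}{77} - \frac{31}{9}\right) = 5 - - \frac{2225}{693} = 5 + \frac{2225}{693} = \frac{5690}{693} \approx 8.2107$)
$G = - \frac{7}{5}$ ($G = \frac{6 + 1}{-60 + 55} = \frac{7}{-5} = 7 \left(- \frac{1}{5}\right) = - \frac{7}{5} \approx -1.4$)
$\left(W + h\right) G = \left(\frac{5690}{693} - 112\right) \left(- \frac{7}{5}\right) = \left(- \frac{71926}{693}\right) \left(- \frac{7}{5}\right) = \frac{71926}{495}$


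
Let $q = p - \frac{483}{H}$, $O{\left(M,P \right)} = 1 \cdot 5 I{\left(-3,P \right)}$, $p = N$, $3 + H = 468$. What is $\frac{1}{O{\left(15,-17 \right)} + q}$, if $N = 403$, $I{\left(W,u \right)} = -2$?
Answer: $\frac{155}{60754} \approx 0.0025513$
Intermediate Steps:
$H = 465$ ($H = -3 + 468 = 465$)
$p = 403$
$O{\left(M,P \right)} = -10$ ($O{\left(M,P \right)} = 1 \cdot 5 \left(-2\right) = 5 \left(-2\right) = -10$)
$q = \frac{62304}{155}$ ($q = 403 - \frac{483}{465} = 403 - 483 \cdot \frac{1}{465} = 403 - \frac{161}{155} = \frac{62304}{155} \approx 401.96$)
$\frac{1}{O{\left(15,-17 \right)} + q} = \frac{1}{-10 + \frac{62304}{155}} = \frac{1}{\frac{60754}{155}} = \frac{155}{60754}$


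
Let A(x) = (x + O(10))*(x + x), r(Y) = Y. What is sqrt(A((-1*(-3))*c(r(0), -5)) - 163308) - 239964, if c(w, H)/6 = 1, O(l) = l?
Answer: -239964 + 10*I*sqrt(1623) ≈ -2.3996e+5 + 402.86*I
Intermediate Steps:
c(w, H) = 6 (c(w, H) = 6*1 = 6)
A(x) = 2*x*(10 + x) (A(x) = (x + 10)*(x + x) = (10 + x)*(2*x) = 2*x*(10 + x))
sqrt(A((-1*(-3))*c(r(0), -5)) - 163308) - 239964 = sqrt(2*(-1*(-3)*6)*(10 - 1*(-3)*6) - 163308) - 239964 = sqrt(2*(3*6)*(10 + 3*6) - 163308) - 239964 = sqrt(2*18*(10 + 18) - 163308) - 239964 = sqrt(2*18*28 - 163308) - 239964 = sqrt(1008 - 163308) - 239964 = sqrt(-162300) - 239964 = 10*I*sqrt(1623) - 239964 = -239964 + 10*I*sqrt(1623)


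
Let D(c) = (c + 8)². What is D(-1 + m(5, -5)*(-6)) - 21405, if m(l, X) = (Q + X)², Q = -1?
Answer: 22276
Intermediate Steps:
m(l, X) = (-1 + X)²
D(c) = (8 + c)²
D(-1 + m(5, -5)*(-6)) - 21405 = (8 + (-1 + (-1 - 5)²*(-6)))² - 21405 = (8 + (-1 + (-6)²*(-6)))² - 21405 = (8 + (-1 + 36*(-6)))² - 21405 = (8 + (-1 - 216))² - 21405 = (8 - 217)² - 21405 = (-209)² - 21405 = 43681 - 21405 = 22276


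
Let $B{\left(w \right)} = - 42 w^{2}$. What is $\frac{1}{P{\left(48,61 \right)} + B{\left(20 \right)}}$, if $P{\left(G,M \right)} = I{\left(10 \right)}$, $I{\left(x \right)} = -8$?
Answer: $- \frac{1}{16808} \approx -5.9495 \cdot 10^{-5}$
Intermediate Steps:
$P{\left(G,M \right)} = -8$
$\frac{1}{P{\left(48,61 \right)} + B{\left(20 \right)}} = \frac{1}{-8 - 42 \cdot 20^{2}} = \frac{1}{-8 - 16800} = \frac{1}{-16808} = - \frac{1}{16808}$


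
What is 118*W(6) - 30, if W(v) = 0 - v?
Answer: -738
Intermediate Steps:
W(v) = -v
118*W(6) - 30 = 118*(-1*6) - 30 = 118*(-6) - 30 = -708 - 30 = -738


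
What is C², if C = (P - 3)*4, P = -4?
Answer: 784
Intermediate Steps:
C = -28 (C = (-4 - 3)*4 = -7*4 = -28)
C² = (-28)² = 784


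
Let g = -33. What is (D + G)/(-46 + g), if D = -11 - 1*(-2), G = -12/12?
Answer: 10/79 ≈ 0.12658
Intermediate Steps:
G = -1 (G = -12*1/12 = -1)
D = -9 (D = -11 + 2 = -9)
(D + G)/(-46 + g) = (-9 - 1)/(-46 - 33) = -10/(-79) = -10*(-1/79) = 10/79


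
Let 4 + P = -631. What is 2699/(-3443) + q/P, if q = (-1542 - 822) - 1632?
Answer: 12044363/2186305 ≈ 5.5090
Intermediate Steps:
P = -635 (P = -4 - 631 = -635)
q = -3996 (q = -2364 - 1632 = -3996)
2699/(-3443) + q/P = 2699/(-3443) - 3996/(-635) = 2699*(-1/3443) - 3996*(-1/635) = -2699/3443 + 3996/635 = 12044363/2186305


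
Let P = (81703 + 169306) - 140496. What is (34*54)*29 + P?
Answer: 163757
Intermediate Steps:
P = 110513 (P = 251009 - 140496 = 110513)
(34*54)*29 + P = (34*54)*29 + 110513 = 1836*29 + 110513 = 53244 + 110513 = 163757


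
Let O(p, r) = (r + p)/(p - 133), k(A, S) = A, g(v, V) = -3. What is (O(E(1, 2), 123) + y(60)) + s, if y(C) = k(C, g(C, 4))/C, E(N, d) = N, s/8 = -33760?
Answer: -8912638/33 ≈ -2.7008e+5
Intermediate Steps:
s = -270080 (s = 8*(-33760) = -270080)
y(C) = 1 (y(C) = C/C = 1)
O(p, r) = (p + r)/(-133 + p)
(O(E(1, 2), 123) + y(60)) + s = ((1 + 123)/(-133 + 1) + 1) - 270080 = (124/(-132) + 1) - 270080 = (-1/132*124 + 1) - 270080 = (-31/33 + 1) - 270080 = 2/33 - 270080 = -8912638/33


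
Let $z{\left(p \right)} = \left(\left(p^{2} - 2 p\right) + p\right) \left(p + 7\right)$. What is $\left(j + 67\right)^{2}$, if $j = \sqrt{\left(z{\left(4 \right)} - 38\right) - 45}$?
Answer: $5476$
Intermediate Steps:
$z{\left(p \right)} = \left(7 + p\right) \left(p^{2} - p\right)$ ($z{\left(p \right)} = \left(p^{2} - p\right) \left(7 + p\right) = \left(7 + p\right) \left(p^{2} - p\right)$)
$j = 7$ ($j = \sqrt{\left(4 \left(-7 + 4^{2} + 6 \cdot 4\right) - 38\right) - 45} = \sqrt{\left(4 \left(-7 + 16 + 24\right) - 38\right) - 45} = \sqrt{\left(4 \cdot 33 - 38\right) - 45} = \sqrt{\left(132 - 38\right) - 45} = \sqrt{94 - 45} = \sqrt{49} = 7$)
$\left(j + 67\right)^{2} = \left(7 + 67\right)^{2} = 74^{2} = 5476$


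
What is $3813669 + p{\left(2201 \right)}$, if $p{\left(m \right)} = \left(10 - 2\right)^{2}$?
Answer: $3813733$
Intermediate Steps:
$p{\left(m \right)} = 64$ ($p{\left(m \right)} = \left(10 - 2\right)^{2} = 8^{2} = 64$)
$3813669 + p{\left(2201 \right)} = 3813669 + 64 = 3813733$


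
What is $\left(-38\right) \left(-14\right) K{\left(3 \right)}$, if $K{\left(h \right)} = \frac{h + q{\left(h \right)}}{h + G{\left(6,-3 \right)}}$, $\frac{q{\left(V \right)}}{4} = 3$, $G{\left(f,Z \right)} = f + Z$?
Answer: $1330$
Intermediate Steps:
$G{\left(f,Z \right)} = Z + f$
$q{\left(V \right)} = 12$ ($q{\left(V \right)} = 4 \cdot 3 = 12$)
$K{\left(h \right)} = \frac{12 + h}{3 + h}$ ($K{\left(h \right)} = \frac{h + 12}{h + \left(-3 + 6\right)} = \frac{12 + h}{h + 3} = \frac{12 + h}{3 + h}$)
$\left(-38\right) \left(-14\right) K{\left(3 \right)} = \left(-38\right) \left(-14\right) \frac{12 + 3}{3 + 3} = 532 \cdot \frac{1}{6} \cdot 15 = 532 \cdot \frac{5}{2} = 1330$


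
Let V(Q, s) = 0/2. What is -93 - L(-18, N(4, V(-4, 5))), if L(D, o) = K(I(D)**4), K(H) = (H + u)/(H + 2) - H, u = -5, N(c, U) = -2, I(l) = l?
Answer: 11010302603/104978 ≈ 1.0488e+5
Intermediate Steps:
V(Q, s) = 0 (V(Q, s) = 0*(1/2) = 0)
K(H) = -H + (-5 + H)/(2 + H) (K(H) = (H - 5)/(H + 2) - H = (-5 + H)/(2 + H) - H = -H + (-5 + H)/(2 + H))
L(D, o) = (-5 - D**4 - D**8)/(2 + D**4) (L(D, o) = (-5 - D**4 - (D**4)**2)/(2 + D**4) = (-5 - D**4 - D**8)/(2 + D**4))
-93 - L(-18, N(4, V(-4, 5))) = -93 - (-5 - 1*(-18)**4 - 1*(-18)**8)/(2 + (-18)**4) = -93 - (-5 - 1*104976 - 1*11019960576)/(2 + 104976) = -93 - (-5 - 104976 - 11019960576)/104978 = -93 - (-11020065557)/104978 = -93 - 1*(-11020065557/104978) = -93 + 11020065557/104978 = 11010302603/104978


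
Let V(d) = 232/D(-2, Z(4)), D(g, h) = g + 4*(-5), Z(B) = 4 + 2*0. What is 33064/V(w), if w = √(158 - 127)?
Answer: -90926/29 ≈ -3135.4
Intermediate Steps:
w = √31 ≈ 5.5678
Z(B) = 4 (Z(B) = 4 + 0 = 4)
D(g, h) = -20 + g (D(g, h) = g - 20 = -20 + g)
V(d) = -116/11 (V(d) = 232/(-20 - 2) = 232/(-22) = 232*(-1/22) = -116/11)
33064/V(w) = 33064/(-116/11) = 33064*(-11/116) = -90926/29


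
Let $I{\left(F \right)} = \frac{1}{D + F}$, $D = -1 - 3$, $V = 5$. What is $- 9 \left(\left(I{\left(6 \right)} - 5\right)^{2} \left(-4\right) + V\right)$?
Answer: $684$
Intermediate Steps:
$D = -4$ ($D = -1 - 3 = -4$)
$I{\left(F \right)} = \frac{1}{-4 + F}$
$- 9 \left(\left(I{\left(6 \right)} - 5\right)^{2} \left(-4\right) + V\right) = - 9 \left(\left(\frac{1}{-4 + 6} - 5\right)^{2} \left(-4\right) + 5\right) = - 9 \left(\left(\frac{1}{2} - 5\right)^{2} \left(-4\right) + 5\right) = - 9 \left(\left(- \frac{9}{2}\right)^{2} \left(-4\right) + 5\right) = - 9 \left(\frac{81}{4} \left(-4\right) + 5\right) = - 9 \left(-81 + 5\right) = \left(-9\right) \left(-76\right) = 684$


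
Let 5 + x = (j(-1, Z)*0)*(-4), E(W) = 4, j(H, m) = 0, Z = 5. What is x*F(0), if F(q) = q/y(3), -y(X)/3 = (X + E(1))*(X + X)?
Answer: 0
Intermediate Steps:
x = -5 (x = -5 + (0*0)*(-4) = -5 + 0*(-4) = -5 + 0 = -5)
y(X) = -6*X*(4 + X) (y(X) = -3*(X + 4)*(X + X) = -3*(4 + X)*2*X = -6*X*(4 + X))
F(q) = -q/126 (F(q) = q/((-6*3*(4 + 3))) = q/((-6*3*7)) = q/(-126) = q*(-1/126) = -q/126)
x*F(0) = -(-5)*0/126 = -5*0 = 0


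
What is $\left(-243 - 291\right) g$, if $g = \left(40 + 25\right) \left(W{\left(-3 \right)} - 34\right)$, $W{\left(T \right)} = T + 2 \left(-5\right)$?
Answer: $1631370$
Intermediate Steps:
$W{\left(T \right)} = -10 + T$ ($W{\left(T \right)} = T - 10 = -10 + T$)
$g = -3055$ ($g = \left(40 + 25\right) \left(\left(-10 - 3\right) - 34\right) = 65 \left(-13 - 34\right) = 65 \left(-47\right) = -3055$)
$\left(-243 - 291\right) g = \left(-243 - 291\right) \left(-3055\right) = \left(-534\right) \left(-3055\right) = 1631370$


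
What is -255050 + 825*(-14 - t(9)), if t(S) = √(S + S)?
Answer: -266600 - 2475*√2 ≈ -2.7010e+5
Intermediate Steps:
t(S) = √2*√S (t(S) = √(2*S) = √2*√S)
-255050 + 825*(-14 - t(9)) = -255050 + 825*(-14 - √2*√9) = -255050 + 825*(-14 - √2*3) = -255050 + 825*(-14 - 3*√2) = -255050 + (-11550 - 2475*√2) = -266600 - 2475*√2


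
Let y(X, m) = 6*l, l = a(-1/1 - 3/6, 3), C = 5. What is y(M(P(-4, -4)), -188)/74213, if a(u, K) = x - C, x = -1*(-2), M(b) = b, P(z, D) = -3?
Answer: -18/74213 ≈ -0.00024255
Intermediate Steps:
x = 2
a(u, K) = -3 (a(u, K) = 2 - 1*5 = 2 - 5 = -3)
l = -3
y(X, m) = -18 (y(X, m) = 6*(-3) = -18)
y(M(P(-4, -4)), -188)/74213 = -18/74213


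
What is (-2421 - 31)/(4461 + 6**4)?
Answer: -2452/5757 ≈ -0.42592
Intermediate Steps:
(-2421 - 31)/(4461 + 6**4) = -2452/(4461 + 1296) = -2452/5757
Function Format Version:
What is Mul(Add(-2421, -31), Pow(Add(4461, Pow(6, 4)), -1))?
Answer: Rational(-2452, 5757) ≈ -0.42592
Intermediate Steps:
Mul(Add(-2421, -31), Pow(Add(4461, Pow(6, 4)), -1)) = Mul(-2452, Pow(Add(4461, 1296), -1)) = Mul(-2452, Pow(5757, -1)) = Mul(-2452, Rational(1, 5757)) = Rational(-2452, 5757)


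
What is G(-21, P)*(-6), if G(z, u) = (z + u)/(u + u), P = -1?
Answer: -66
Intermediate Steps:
G(z, u) = (u + z)/(2*u) (G(z, u) = (u + z)/((2*u)) = (u + z)*(1/(2*u)) = (u + z)/(2*u))
G(-21, P)*(-6) = ((½)*(-1 - 21)/(-1))*(-6) = ((½)*(-1)*(-22))*(-6) = 11*(-6) = -66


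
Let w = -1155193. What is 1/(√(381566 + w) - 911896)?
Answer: -911896/831555088443 - I*√773627/831555088443 ≈ -1.0966e-6 - 1.0577e-9*I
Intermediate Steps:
1/(√(381566 + w) - 911896) = 1/(√(381566 - 1155193) - 911896) = 1/(√(-773627) - 911896) = 1/(I*√773627 - 911896) = 1/(-911896 + I*√773627)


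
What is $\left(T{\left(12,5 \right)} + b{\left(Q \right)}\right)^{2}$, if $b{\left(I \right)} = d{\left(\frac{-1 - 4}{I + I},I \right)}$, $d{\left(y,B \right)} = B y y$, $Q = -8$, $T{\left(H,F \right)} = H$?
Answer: $\frac{128881}{1024} \approx 125.86$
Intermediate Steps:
$d{\left(y,B \right)} = B y^{2}$
$b{\left(I \right)} = \frac{25}{4 I}$ ($b{\left(I \right)} = I \left(\frac{-1 - 4}{I + I}\right)^{2} = I \left(- \frac{5}{2 I}\right)^{2} = I \frac{25}{4 I^{2}} = \frac{25}{4 I}$)
$\left(T{\left(12,5 \right)} + b{\left(Q \right)}\right)^{2} = \left(12 + \frac{25}{4 \left(-8\right)}\right)^{2} = \left(12 + \frac{25}{4} \left(- \frac{1}{8}\right)\right)^{2} = \left(12 - \frac{25}{32}\right)^{2} = \left(\frac{359}{32}\right)^{2} = \frac{128881}{1024}$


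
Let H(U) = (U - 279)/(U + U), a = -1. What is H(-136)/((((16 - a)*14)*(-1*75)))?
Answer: -83/971040 ≈ -8.5475e-5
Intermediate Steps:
H(U) = (-279 + U)/(2*U) (H(U) = (-279 + U)/((2*U)) = (-279 + U)*(1/(2*U)) = (-279 + U)/(2*U))
H(-136)/((((16 - a)*14)*(-1*75))) = ((½)*(-279 - 136)/(-136))/((((16 - 1*(-1))*14)*(-1*75))) = ((½)*(-1/136)*(-415))/((((16 + 1)*14)*(-75))) = 415/(272*(((17*14)*(-75)))) = 415/(272*((238*(-75)))) = (415/272)/(-17850) = (415/272)*(-1/17850) = -83/971040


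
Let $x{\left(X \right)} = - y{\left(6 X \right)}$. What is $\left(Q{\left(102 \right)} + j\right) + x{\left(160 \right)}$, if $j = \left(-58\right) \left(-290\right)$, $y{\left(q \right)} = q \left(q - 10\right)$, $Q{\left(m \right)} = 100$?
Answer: $-895080$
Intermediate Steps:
$y{\left(q \right)} = q \left(-10 + q\right)$
$x{\left(X \right)} = - 6 X \left(-10 + 6 X\right)$
$j = 16820$
$\left(Q{\left(102 \right)} + j\right) + x{\left(160 \right)} = \left(100 + 16820\right) + 12 \cdot 160 \left(5 - 480\right) = 16920 + 12 \cdot 160 \left(5 - 480\right) = 16920 + 12 \cdot 160 \left(-475\right) = 16920 - 912000 = -895080$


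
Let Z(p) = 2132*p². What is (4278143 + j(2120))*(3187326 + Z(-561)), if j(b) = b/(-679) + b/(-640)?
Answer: 15666985345411705605/5432 ≈ 2.8842e+15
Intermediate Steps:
j(b) = -1319*b/434560 (j(b) = b*(-1/679) + b*(-1/640) = -b/679 - b/640 = -1319*b/434560)
(4278143 + j(2120))*(3187326 + Z(-561)) = (4278143 - 1319/434560*2120)*(3187326 + 2132*(-561)²) = (4278143 - 69907/10864)*(3187326 + 2132*314721) = 46477675645*(3187326 + 670985172)/10864 = (46477675645/10864)*674172498 = 15666985345411705605/5432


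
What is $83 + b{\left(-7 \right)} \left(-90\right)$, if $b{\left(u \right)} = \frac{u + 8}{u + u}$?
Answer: $\frac{626}{7} \approx 89.429$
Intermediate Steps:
$b{\left(u \right)} = \frac{8 + u}{2 u}$
$83 + b{\left(-7 \right)} \left(-90\right) = 83 + \frac{8 - 7}{2 \left(-7\right)} \left(-90\right) = 83 + \frac{1}{2} \left(- \frac{1}{7}\right) 1 \left(-90\right) = 83 - - \frac{45}{7} = 83 + \frac{45}{7} = \frac{626}{7}$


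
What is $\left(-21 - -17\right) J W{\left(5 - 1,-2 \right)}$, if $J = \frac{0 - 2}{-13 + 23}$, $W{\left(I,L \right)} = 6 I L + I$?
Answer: $- \frac{176}{5} \approx -35.2$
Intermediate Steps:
$W{\left(I,L \right)} = I + 6 I L$ ($W{\left(I,L \right)} = 6 I L + I = I + 6 I L$)
$J = - \frac{1}{5}$ ($J = - \frac{2}{10} = \left(-2\right) \frac{1}{10} = - \frac{1}{5} \approx -0.2$)
$\left(-21 - -17\right) J W{\left(5 - 1,-2 \right)} = \left(-21 - -17\right) \left(- \frac{1}{5}\right) \left(5 - 1\right) \left(1 + 6 \left(-2\right)\right) = \left(-21 + 17\right) \left(- \frac{1}{5}\right) 4 \left(1 - 12\right) = \left(-4\right) \left(- \frac{1}{5}\right) 4 \left(-11\right) = \frac{4}{5} \left(-44\right) = - \frac{176}{5}$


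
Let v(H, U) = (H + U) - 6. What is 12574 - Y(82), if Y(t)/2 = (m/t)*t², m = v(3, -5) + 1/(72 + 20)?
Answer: 319337/23 ≈ 13884.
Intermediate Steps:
v(H, U) = -6 + H + U
m = -735/92 (m = (-6 + 3 - 5) + 1/(72 + 20) = -8 + 1/92 = -735/92 ≈ -7.9891)
Y(t) = -735*t/46 (Y(t) = 2*((-735/(92*t))*t²) = 2*(-735*t/92) = -735*t/46)
12574 - Y(82) = 12574 - (-735)*82/46 = 12574 - 1*(-30135/23) = 12574 + 30135/23 = 319337/23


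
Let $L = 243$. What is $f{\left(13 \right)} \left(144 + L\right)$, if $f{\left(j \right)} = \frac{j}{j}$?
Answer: $387$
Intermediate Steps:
$f{\left(j \right)} = 1$
$f{\left(13 \right)} \left(144 + L\right) = 1 \left(144 + 243\right) = 1 \cdot 387 = 387$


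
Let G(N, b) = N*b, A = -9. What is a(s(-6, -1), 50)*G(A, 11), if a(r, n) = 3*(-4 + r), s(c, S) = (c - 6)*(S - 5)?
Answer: -20196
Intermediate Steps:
s(c, S) = (-6 + c)*(-5 + S)
a(r, n) = -12 + 3*r
a(s(-6, -1), 50)*G(A, 11) = (-12 + 3*(30 - 6*(-1) - 5*(-6) - 1*(-6)))*(-9*11) = (-12 + 3*(30 + 6 + 30 + 6))*(-99) = (-12 + 3*72)*(-99) = (-12 + 216)*(-99) = 204*(-99) = -20196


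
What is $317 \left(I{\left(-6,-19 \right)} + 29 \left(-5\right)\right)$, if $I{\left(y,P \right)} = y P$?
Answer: $-9827$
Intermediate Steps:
$I{\left(y,P \right)} = P y$
$317 \left(I{\left(-6,-19 \right)} + 29 \left(-5\right)\right) = 317 \left(\left(-19\right) \left(-6\right) + 29 \left(-5\right)\right) = 317 \left(114 - 145\right) = 317 \left(-31\right) = -9827$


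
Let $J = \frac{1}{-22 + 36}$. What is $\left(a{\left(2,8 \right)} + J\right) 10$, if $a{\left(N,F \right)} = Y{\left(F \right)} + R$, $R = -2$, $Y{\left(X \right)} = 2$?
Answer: $\frac{5}{7} \approx 0.71429$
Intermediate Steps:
$J = \frac{1}{14} \approx 0.071429$
$a{\left(N,F \right)} = 0$ ($a{\left(N,F \right)} = 2 - 2 = 0$)
$\left(a{\left(2,8 \right)} + J\right) 10 = \left(0 + \frac{1}{14}\right) 10 = \frac{1}{14} \cdot 10 = \frac{5}{7}$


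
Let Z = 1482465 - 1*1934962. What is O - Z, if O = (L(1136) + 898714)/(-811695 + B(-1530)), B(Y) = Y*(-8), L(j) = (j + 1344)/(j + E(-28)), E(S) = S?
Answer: 33401591681999/73816345 ≈ 4.5250e+5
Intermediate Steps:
Z = -452497 (Z = 1482465 - 1934962 = -452497)
L(j) = (1344 + j)/(-28 + j) (L(j) = (j + 1344)/(j - 28) = (1344 + j)/(-28 + j))
B(Y) = -8*Y
O = -82981466/73816345 (O = ((1344 + 1136)/(-28 + 1136) + 898714)/(-811695 - 8*(-1530)) = (2480/1108 + 898714)/(-811695 + 12240) = ((1/1108)*2480 + 898714)/(-799455) = (620/277 + 898714)*(-1/799455) = (248944398/277)*(-1/799455) = -82981466/73816345 ≈ -1.1242)
O - Z = -82981466/73816345 - 1*(-452497) = -82981466/73816345 + 452497 = 33401591681999/73816345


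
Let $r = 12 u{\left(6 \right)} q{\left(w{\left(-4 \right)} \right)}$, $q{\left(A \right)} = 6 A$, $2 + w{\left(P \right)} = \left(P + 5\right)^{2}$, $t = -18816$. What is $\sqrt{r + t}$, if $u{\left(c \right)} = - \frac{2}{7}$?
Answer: $\frac{4 i \sqrt{57561}}{7} \approx 137.1 i$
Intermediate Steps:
$u{\left(c \right)} = - \frac{2}{7}$ ($u{\left(c \right)} = \left(-2\right) \frac{1}{7} = - \frac{2}{7}$)
$w{\left(P \right)} = -2 + \left(5 + P\right)^{2}$ ($w{\left(P \right)} = -2 + \left(P + 5\right)^{2} = -2 + \left(5 + P\right)^{2}$)
$r = \frac{144}{7}$ ($r = 12 \left(- \frac{2}{7}\right) 6 \left(-2 + \left(5 - 4\right)^{2}\right) = - \frac{24 \cdot 6 \left(-2 + 1^{2}\right)}{7} = - \frac{24 \cdot 6 \left(-2 + 1\right)}{7} = - \frac{24 \cdot 6 \left(-1\right)}{7} = \left(- \frac{24}{7}\right) \left(-6\right) = \frac{144}{7} \approx 20.571$)
$\sqrt{r + t} = \sqrt{\frac{144}{7} - 18816} = \sqrt{- \frac{131568}{7}} = \frac{4 i \sqrt{57561}}{7}$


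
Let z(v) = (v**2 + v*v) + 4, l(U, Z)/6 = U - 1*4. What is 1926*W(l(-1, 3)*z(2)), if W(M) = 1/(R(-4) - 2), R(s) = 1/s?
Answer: -856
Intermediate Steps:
R(s) = 1/s
l(U, Z) = -24 + 6*U (l(U, Z) = 6*(U - 1*4) = 6*(U - 4) = 6*(-4 + U) = -24 + 6*U)
z(v) = 4 + 2*v**2 (z(v) = (v**2 + v**2) + 4 = 2*v**2 + 4 = 4 + 2*v**2)
W(M) = -4/9 (W(M) = 1/(1/(-4) - 2) = 1/(-1/4 - 2) = 1/(-9/4) = -4/9)
1926*W(l(-1, 3)*z(2)) = 1926*(-4/9) = -856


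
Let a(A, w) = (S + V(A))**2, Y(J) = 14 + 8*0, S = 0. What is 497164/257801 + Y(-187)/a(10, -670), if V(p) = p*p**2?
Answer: 248583804607/128900500000 ≈ 1.9285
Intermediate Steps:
V(p) = p**3
Y(J) = 14 (Y(J) = 14 + 0 = 14)
a(A, w) = A**6 (a(A, w) = (0 + A**3)**2 = (A**3)**2 = A**6)
497164/257801 + Y(-187)/a(10, -670) = 497164/257801 + 14/(10**6) = 497164*(1/257801) + 14/1000000 = 497164/257801 + 14*(1/1000000) = 497164/257801 + 7/500000 = 248583804607/128900500000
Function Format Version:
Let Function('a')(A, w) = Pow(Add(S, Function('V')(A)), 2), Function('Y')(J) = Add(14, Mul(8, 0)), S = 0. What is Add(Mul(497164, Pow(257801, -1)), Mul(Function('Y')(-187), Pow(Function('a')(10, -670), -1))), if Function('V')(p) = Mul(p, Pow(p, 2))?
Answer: Rational(248583804607, 128900500000) ≈ 1.9285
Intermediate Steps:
Function('V')(p) = Pow(p, 3)
Function('Y')(J) = 14 (Function('Y')(J) = Add(14, 0) = 14)
Function('a')(A, w) = Pow(A, 6) (Function('a')(A, w) = Pow(Add(0, Pow(A, 3)), 2) = Pow(Pow(A, 3), 2) = Pow(A, 6))
Add(Mul(497164, Pow(257801, -1)), Mul(Function('Y')(-187), Pow(Function('a')(10, -670), -1))) = Add(Mul(497164, Pow(257801, -1)), Mul(14, Pow(Pow(10, 6), -1))) = Add(Mul(497164, Rational(1, 257801)), Mul(14, Pow(1000000, -1))) = Add(Rational(497164, 257801), Mul(14, Rational(1, 1000000))) = Add(Rational(497164, 257801), Rational(7, 500000)) = Rational(248583804607, 128900500000)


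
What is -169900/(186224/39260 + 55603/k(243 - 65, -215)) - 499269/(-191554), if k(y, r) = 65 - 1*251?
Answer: 59682020865588801/102880594091066 ≈ 580.11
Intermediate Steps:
k(y, r) = -186 (k(y, r) = 65 - 251 = -186)
-169900/(186224/39260 + 55603/k(243 - 65, -215)) - 499269/(-191554) = -169900/(186224/39260 + 55603/(-186)) - 499269/(-191554) = -169900/(186224*(1/39260) + 55603*(-1/186)) - 499269*(-1/191554) = -169900/(46556/9815 - 55603/186) + 499269/191554 = -169900/(-537084029/1825590) + 499269/191554 = -169900*(-1825590/537084029) + 499269/191554 = 310167741000/537084029 + 499269/191554 = 59682020865588801/102880594091066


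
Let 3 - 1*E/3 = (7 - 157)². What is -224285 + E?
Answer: -291776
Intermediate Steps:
E = -67491 (E = 9 - 3*(7 - 157)² = 9 - 3*(-150)² = 9 - 3*22500 = 9 - 67500 = -67491)
-224285 + E = -224285 - 67491 = -291776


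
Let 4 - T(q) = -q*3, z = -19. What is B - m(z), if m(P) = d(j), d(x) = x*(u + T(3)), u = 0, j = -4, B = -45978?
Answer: -45926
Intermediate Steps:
T(q) = 4 + 3*q (T(q) = 4 - (-q)*3 = 4 - (-3)*q = 4 + 3*q)
d(x) = 13*x (d(x) = x*(0 + (4 + 3*3)) = x*(0 + (4 + 9)) = x*(0 + 13) = x*13 = 13*x)
m(P) = -52 (m(P) = 13*(-4) = -52)
B - m(z) = -45978 - 1*(-52) = -45978 + 52 = -45926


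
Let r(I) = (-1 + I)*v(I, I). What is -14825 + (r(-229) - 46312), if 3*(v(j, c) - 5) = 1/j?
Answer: -42790939/687 ≈ -62287.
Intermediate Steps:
v(j, c) = 5 + 1/(3*j)
r(I) = (-1 + I)*(5 + 1/(3*I))
-14825 + (r(-229) - 46312) = -14825 + ((⅓)*(1 + 15*(-229))*(-1 - 229)/(-229) - 46312) = -14825 + ((⅓)*(-1/229)*(1 - 3435)*(-230) - 46312) = -14825 + ((⅓)*(-1/229)*(-3434)*(-230) - 46312) = -14825 + (-789820/687 - 46312) = -14825 - 32606164/687 = -42790939/687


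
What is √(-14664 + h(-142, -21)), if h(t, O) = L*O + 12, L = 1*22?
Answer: I*√15114 ≈ 122.94*I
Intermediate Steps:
L = 22
h(t, O) = 12 + 22*O (h(t, O) = 22*O + 12 = 12 + 22*O)
√(-14664 + h(-142, -21)) = √(-14664 + (12 + 22*(-21))) = √(-14664 + (12 - 462)) = √(-14664 - 450) = √(-15114) = I*√15114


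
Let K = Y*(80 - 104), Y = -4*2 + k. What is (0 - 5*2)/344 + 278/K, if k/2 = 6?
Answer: -6037/2064 ≈ -2.9249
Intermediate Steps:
k = 12 (k = 2*6 = 12)
Y = 4 (Y = -4*2 + 12 = -8 + 12 = 4)
K = -96 (K = 4*(80 - 104) = 4*(-24) = -96)
(0 - 5*2)/344 + 278/K = (0 - 5*2)/344 + 278/(-96) = (0 - 10)*(1/344) + 278*(-1/96) = -10*1/344 - 139/48 = -5/172 - 139/48 = -6037/2064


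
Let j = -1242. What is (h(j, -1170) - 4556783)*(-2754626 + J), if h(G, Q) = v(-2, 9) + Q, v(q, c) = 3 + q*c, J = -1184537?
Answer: 17954578900784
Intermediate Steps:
v(q, c) = 3 + c*q
h(G, Q) = -15 + Q (h(G, Q) = (3 + 9*(-2)) + Q = (3 - 18) + Q = -15 + Q)
(h(j, -1170) - 4556783)*(-2754626 + J) = ((-15 - 1170) - 4556783)*(-2754626 - 1184537) = (-1185 - 4556783)*(-3939163) = -4557968*(-3939163) = 17954578900784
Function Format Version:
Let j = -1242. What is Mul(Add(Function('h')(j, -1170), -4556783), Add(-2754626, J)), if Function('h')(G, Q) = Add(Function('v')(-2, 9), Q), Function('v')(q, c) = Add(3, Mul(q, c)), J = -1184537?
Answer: 17954578900784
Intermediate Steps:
Function('v')(q, c) = Add(3, Mul(c, q))
Function('h')(G, Q) = Add(-15, Q) (Function('h')(G, Q) = Add(Add(3, Mul(9, -2)), Q) = Add(Add(3, -18), Q) = Add(-15, Q))
Mul(Add(Function('h')(j, -1170), -4556783), Add(-2754626, J)) = Mul(Add(Add(-15, -1170), -4556783), Add(-2754626, -1184537)) = Mul(Add(-1185, -4556783), -3939163) = Mul(-4557968, -3939163) = 17954578900784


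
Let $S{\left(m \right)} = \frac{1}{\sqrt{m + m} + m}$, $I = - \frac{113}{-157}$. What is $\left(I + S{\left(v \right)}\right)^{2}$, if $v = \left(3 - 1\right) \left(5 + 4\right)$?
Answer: $\frac{8231161}{14197824} \approx 0.57975$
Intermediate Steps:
$I = \frac{113}{157}$ ($I = \left(-113\right) \left(- \frac{1}{157}\right) = \frac{113}{157} \approx 0.71975$)
$v = 18$ ($v = 2 \cdot 9 = 18$)
$S{\left(m \right)} = \frac{1}{m + \sqrt{2} \sqrt{m}}$ ($S{\left(m \right)} = \frac{1}{\sqrt{2 m} + m} = \frac{1}{\sqrt{2} \sqrt{m} + m} = \frac{1}{m + \sqrt{2} \sqrt{m}}$)
$\left(I + S{\left(v \right)}\right)^{2} = \left(\frac{113}{157} + \frac{1}{18 + \sqrt{2} \sqrt{18}}\right)^{2} = \left(\frac{113}{157} + \frac{1}{18 + \sqrt{2} \cdot 3 \sqrt{2}}\right)^{2} = \left(\frac{113}{157} + \frac{1}{18 + 6}\right)^{2} = \left(\frac{113}{157} + \frac{1}{24}\right)^{2} = \left(\frac{2869}{3768}\right)^{2} = \frac{8231161}{14197824}$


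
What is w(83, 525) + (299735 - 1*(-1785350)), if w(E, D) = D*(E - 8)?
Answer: 2124460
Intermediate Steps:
w(E, D) = D*(-8 + E)
w(83, 525) + (299735 - 1*(-1785350)) = 525*(-8 + 83) + (299735 - 1*(-1785350)) = 525*75 + (299735 + 1785350) = 39375 + 2085085 = 2124460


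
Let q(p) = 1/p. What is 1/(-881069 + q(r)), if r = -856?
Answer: -856/754195065 ≈ -1.1350e-6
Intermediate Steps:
1/(-881069 + q(r)) = 1/(-881069 + 1/(-856)) = 1/(-881069 - 1/856) = 1/(-754195065/856) = -856/754195065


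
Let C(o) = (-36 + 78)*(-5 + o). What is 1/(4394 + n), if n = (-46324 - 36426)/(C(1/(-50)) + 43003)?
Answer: 534902/2349325013 ≈ 0.00022768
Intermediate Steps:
C(o) = -210 + 42*o (C(o) = 42*(-5 + o) = -210 + 42*o)
n = -1034375/534902 (n = (-46324 - 36426)/((-210 + 42/(-50)) + 43003) = -82750/((-210 + 42*(-1/50)) + 43003) = -82750/((-210 - 21/25) + 43003) = -82750/(-5271/25 + 43003) = -82750/1069804/25 = -82750*25/1069804 = -1034375/534902 ≈ -1.9338)
1/(4394 + n) = 1/(4394 - 1034375/534902) = 1/(2349325013/534902) = 534902/2349325013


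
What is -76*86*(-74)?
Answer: 483664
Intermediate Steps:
-76*86*(-74) = -6536*(-74) = 483664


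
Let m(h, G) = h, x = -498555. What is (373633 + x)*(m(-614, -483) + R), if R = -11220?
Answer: 1478326948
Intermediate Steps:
(373633 + x)*(m(-614, -483) + R) = (373633 - 498555)*(-614 - 11220) = -124922*(-11834) = 1478326948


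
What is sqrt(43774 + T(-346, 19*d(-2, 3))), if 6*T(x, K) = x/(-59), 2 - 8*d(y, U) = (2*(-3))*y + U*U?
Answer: sqrt(1371426267)/177 ≈ 209.22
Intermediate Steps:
d(y, U) = 1/4 - U**2/8 + 3*y/4 (d(y, U) = 1/4 - ((2*(-3))*y + U*U)/8 = 1/4 - (-6*y + U**2)/8 = 1/4 - (U**2 - 6*y)/8 = 1/4 + (-U**2/8 + 3*y/4) = 1/4 - U**2/8 + 3*y/4)
T(x, K) = -x/354 (T(x, K) = (x/(-59))/6 = (x*(-1/59))/6 = (-x/59)/6 = -x/354)
sqrt(43774 + T(-346, 19*d(-2, 3))) = sqrt(43774 - 1/354*(-346)) = sqrt(43774 + 173/177) = sqrt(7748171/177) = sqrt(1371426267)/177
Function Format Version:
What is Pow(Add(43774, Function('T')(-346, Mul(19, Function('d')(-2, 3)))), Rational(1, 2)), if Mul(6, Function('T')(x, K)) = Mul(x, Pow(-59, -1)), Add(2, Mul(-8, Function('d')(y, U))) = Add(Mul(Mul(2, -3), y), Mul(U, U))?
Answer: Mul(Rational(1, 177), Pow(1371426267, Rational(1, 2))) ≈ 209.22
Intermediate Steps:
Function('d')(y, U) = Add(Rational(1, 4), Mul(Rational(-1, 8), Pow(U, 2)), Mul(Rational(3, 4), y)) (Function('d')(y, U) = Add(Rational(1, 4), Mul(Rational(-1, 8), Add(Mul(Mul(2, -3), y), Mul(U, U)))) = Add(Rational(1, 4), Mul(Rational(-1, 8), Add(Mul(-6, y), Pow(U, 2)))) = Add(Rational(1, 4), Mul(Rational(-1, 8), Add(Pow(U, 2), Mul(-6, y)))) = Add(Rational(1, 4), Add(Mul(Rational(-1, 8), Pow(U, 2)), Mul(Rational(3, 4), y))) = Add(Rational(1, 4), Mul(Rational(-1, 8), Pow(U, 2)), Mul(Rational(3, 4), y)))
Function('T')(x, K) = Mul(Rational(-1, 354), x) (Function('T')(x, K) = Mul(Rational(1, 6), Mul(x, Pow(-59, -1))) = Mul(Rational(1, 6), Mul(x, Rational(-1, 59))) = Mul(Rational(1, 6), Mul(Rational(-1, 59), x)) = Mul(Rational(-1, 354), x))
Pow(Add(43774, Function('T')(-346, Mul(19, Function('d')(-2, 3)))), Rational(1, 2)) = Pow(Add(43774, Mul(Rational(-1, 354), -346)), Rational(1, 2)) = Pow(Add(43774, Rational(173, 177)), Rational(1, 2)) = Pow(Rational(7748171, 177), Rational(1, 2)) = Mul(Rational(1, 177), Pow(1371426267, Rational(1, 2)))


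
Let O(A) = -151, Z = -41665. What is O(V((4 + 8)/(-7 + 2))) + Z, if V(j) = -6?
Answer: -41816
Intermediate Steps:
O(V((4 + 8)/(-7 + 2))) + Z = -151 - 41665 = -41816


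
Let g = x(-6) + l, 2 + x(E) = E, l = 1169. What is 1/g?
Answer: 1/1161 ≈ 0.00086133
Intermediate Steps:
x(E) = -2 + E
g = 1161 (g = (-2 - 6) + 1169 = -8 + 1169 = 1161)
1/g = 1/1161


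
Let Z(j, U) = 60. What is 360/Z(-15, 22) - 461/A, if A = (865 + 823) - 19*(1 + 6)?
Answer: 8869/1555 ≈ 5.7035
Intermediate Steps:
A = 1555 (A = 1688 - 19*7 = 1688 - 133 = 1555)
360/Z(-15, 22) - 461/A = 360/60 - 461/1555 = 360*(1/60) - 461*1/1555 = 6 - 461/1555 = 8869/1555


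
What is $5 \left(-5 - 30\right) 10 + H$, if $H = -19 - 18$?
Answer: $-1787$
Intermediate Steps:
$H = -37$ ($H = -19 - 18 = -37$)
$5 \left(-5 - 30\right) 10 + H = 5 \left(-5 - 30\right) 10 - 37 = 5 \left(-35\right) 10 - 37 = \left(-175\right) 10 - 37 = -1750 - 37 = -1787$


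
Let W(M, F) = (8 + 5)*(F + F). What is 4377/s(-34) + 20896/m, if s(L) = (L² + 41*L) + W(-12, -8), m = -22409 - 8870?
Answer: -146227799/13950434 ≈ -10.482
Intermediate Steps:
m = -31279
W(M, F) = 26*F (W(M, F) = 13*(2*F) = 26*F)
s(L) = -208 + L² + 41*L (s(L) = (L² + 41*L) + 26*(-8) = (L² + 41*L) - 208 = -208 + L² + 41*L)
4377/s(-34) + 20896/m = 4377/(-208 + (-34)² + 41*(-34)) + 20896/(-31279) = 4377/(-208 + 1156 - 1394) + 20896*(-1/31279) = 4377/(-446) - 20896/31279 = 4377*(-1/446) - 20896/31279 = -4377/446 - 20896/31279 = -146227799/13950434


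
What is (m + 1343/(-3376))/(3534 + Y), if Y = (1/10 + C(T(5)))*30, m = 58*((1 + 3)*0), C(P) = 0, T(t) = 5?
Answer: -1343/11940912 ≈ -0.00011247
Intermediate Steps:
m = 0 (m = 58*(4*0) = 58*0 = 0)
Y = 3 (Y = (1/10 + 0)*30 = (1/10)*30 = 3)
(m + 1343/(-3376))/(3534 + Y) = (0 + 1343/(-3376))/(3534 + 3) = (0 + 1343*(-1/3376))/3537 = (0 - 1343/3376)*(1/3537) = -1343/3376*1/3537 = -1343/11940912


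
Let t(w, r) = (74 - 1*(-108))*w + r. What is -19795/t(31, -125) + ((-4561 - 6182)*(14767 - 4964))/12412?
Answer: -581260986733/68477004 ≈ -8488.4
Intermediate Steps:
t(w, r) = r + 182*w (t(w, r) = (74 + 108)*w + r = 182*w + r = r + 182*w)
-19795/t(31, -125) + ((-4561 - 6182)*(14767 - 4964))/12412 = -19795/(-125 + 182*31) + ((-4561 - 6182)*(14767 - 4964))/12412 = -19795/(-125 + 5642) - 10743*9803*(1/12412) = -19795/5517 - 105313629*1/12412 = -19795*1/5517 - 105313629/12412 = -19795/5517 - 105313629/12412 = -581260986733/68477004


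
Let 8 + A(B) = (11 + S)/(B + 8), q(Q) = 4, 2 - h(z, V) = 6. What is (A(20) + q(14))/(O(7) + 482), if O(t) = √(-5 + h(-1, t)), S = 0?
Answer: -24341/3252662 + 303*I/6505324 ≈ -0.0074834 + 4.6577e-5*I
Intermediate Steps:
h(z, V) = -4 (h(z, V) = 2 - 1*6 = 2 - 6 = -4)
O(t) = 3*I (O(t) = √(-5 - 4) = √(-9) = 3*I)
A(B) = -8 + 11/(8 + B) (A(B) = -8 + (11 + 0)/(B + 8) = -8 + 11/(8 + B))
(A(20) + q(14))/(O(7) + 482) = ((-53 - 8*20)/(8 + 20) + 4)/(3*I + 482) = ((-53 - 160)/28 + 4)/(482 + 3*I) = ((1/28)*(-213) + 4)*((482 - 3*I)/232333) = (-213/28 + 4)*((482 - 3*I)/232333) = -101*(482 - 3*I)/6505324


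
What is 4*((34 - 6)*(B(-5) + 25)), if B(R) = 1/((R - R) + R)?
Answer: 13888/5 ≈ 2777.6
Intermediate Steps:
B(R) = 1/R (B(R) = 1/(0 + R) = 1/R)
4*((34 - 6)*(B(-5) + 25)) = 4*((34 - 6)*(1/(-5) + 25)) = 4*(28*(-⅕ + 25)) = 4*(28*(124/5)) = 4*(3472/5) = 13888/5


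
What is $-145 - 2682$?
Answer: $-2827$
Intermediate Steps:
$-145 - 2682 = -2827$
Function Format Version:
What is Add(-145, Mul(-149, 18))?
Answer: -2827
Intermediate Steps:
Add(-145, Mul(-149, 18)) = Add(-145, -2682) = -2827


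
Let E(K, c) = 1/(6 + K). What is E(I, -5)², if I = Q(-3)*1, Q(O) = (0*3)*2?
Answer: 1/36 ≈ 0.027778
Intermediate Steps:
Q(O) = 0 (Q(O) = 0*2 = 0)
I = 0 (I = 0*1 = 0)
E(I, -5)² = (1/(6 + 0))² = (1/6)² = (⅙)² = 1/36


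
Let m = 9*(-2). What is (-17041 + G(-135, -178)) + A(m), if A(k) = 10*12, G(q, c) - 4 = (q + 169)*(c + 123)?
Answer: -18787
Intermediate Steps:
m = -18
G(q, c) = 4 + (123 + c)*(169 + q) (G(q, c) = 4 + (q + 169)*(c + 123) = 4 + (169 + q)*(123 + c) = 4 + (123 + c)*(169 + q))
A(k) = 120
(-17041 + G(-135, -178)) + A(m) = (-17041 + (20791 + 123*(-135) + 169*(-178) - 178*(-135))) + 120 = (-17041 + (20791 - 16605 - 30082 + 24030)) + 120 = (-17041 - 1866) + 120 = -18907 + 120 = -18787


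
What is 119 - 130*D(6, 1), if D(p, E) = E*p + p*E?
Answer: -1441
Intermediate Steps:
D(p, E) = 2*E*p (D(p, E) = E*p + E*p = 2*E*p)
119 - 130*D(6, 1) = 119 - 260*6 = 119 - 130*12 = 119 - 1560 = -1441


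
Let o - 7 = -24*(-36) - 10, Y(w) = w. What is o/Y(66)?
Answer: 287/22 ≈ 13.045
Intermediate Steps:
o = 861 (o = 7 + (-24*(-36) - 10) = 7 + (864 - 10) = 7 + 854 = 861)
o/Y(66) = 861/66 = 861*(1/66) = 287/22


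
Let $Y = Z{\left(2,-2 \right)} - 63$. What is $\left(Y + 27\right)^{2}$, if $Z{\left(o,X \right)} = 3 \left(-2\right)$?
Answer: $1764$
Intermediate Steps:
$Z{\left(o,X \right)} = -6$
$Y = -69$ ($Y = -6 - 63 = -69$)
$\left(Y + 27\right)^{2} = \left(-69 + 27\right)^{2} = \left(-42\right)^{2} = 1764$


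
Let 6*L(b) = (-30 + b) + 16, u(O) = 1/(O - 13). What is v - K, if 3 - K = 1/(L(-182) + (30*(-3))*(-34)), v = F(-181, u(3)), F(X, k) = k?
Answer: -70378/22705 ≈ -3.0997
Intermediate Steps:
u(O) = 1/(-13 + O)
L(b) = -7/3 + b/6 (L(b) = ((-30 + b) + 16)/6 = (-14 + b)/6 = -7/3 + b/6)
v = -1/10 (v = 1/(-13 + 3) = 1/(-10) = -1/10 ≈ -0.10000)
K = 27243/9082 (K = 3 - 1/((-7/3 + (1/6)*(-182)) + (30*(-3))*(-34)) = 3 - 1/((-7/3 - 91/3) - 90*(-34)) = 3 - 1/(-98/3 + 3060) = 3 - 1/9082/3 = 3 - 1*3/9082 = 3 - 3/9082 = 27243/9082 ≈ 2.9997)
v - K = -1/10 - 1*27243/9082 = -1/10 - 27243/9082 = -70378/22705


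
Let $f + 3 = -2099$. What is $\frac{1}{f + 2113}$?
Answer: $\frac{1}{11} \approx 0.090909$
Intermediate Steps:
$f = -2102$ ($f = -3 - 2099 = -2102$)
$\frac{1}{f + 2113} = \frac{1}{-2102 + 2113} = \frac{1}{11}$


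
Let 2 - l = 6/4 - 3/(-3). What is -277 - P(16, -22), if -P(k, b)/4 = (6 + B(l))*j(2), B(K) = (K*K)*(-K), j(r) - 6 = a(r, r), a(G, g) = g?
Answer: -81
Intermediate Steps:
j(r) = 6 + r
l = -½ (l = 2 - (6/4 - 3/(-3)) = 2 - (6*(¼) - 3*(-⅓)) = 2 - (3/2 + 1) = 2 - 1*5/2 = 2 - 5/2 = -½ ≈ -0.50000)
B(K) = -K³ (B(K) = K²*(-K) = -K³)
P(k, b) = -196 (P(k, b) = -4*(6 - (-½)³)*(6 + 2) = -4*(6 - 1*(-⅛))*8 = -4*(6 + ⅛)*8 = -49*8/2 = -4*49 = -196)
-277 - P(16, -22) = -277 - 1*(-196) = -277 + 196 = -81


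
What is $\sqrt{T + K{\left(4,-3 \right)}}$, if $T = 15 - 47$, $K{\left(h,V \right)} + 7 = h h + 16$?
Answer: $i \sqrt{7} \approx 2.6458 i$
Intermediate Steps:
$K{\left(h,V \right)} = 9 + h^{2}$ ($K{\left(h,V \right)} = -7 + \left(h h + 16\right) = -7 + \left(h^{2} + 16\right) = -7 + \left(16 + h^{2}\right) = 9 + h^{2}$)
$T = -32$ ($T = 15 - 47 = -32$)
$\sqrt{T + K{\left(4,-3 \right)}} = \sqrt{-32 + \left(9 + 4^{2}\right)} = \sqrt{-32 + \left(9 + 16\right)} = \sqrt{-32 + 25} = \sqrt{-7} = i \sqrt{7}$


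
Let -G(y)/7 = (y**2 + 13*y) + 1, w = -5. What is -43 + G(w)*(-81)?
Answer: -22156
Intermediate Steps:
G(y) = -7 - 91*y - 7*y**2 (G(y) = -7*((y**2 + 13*y) + 1) = -7*(1 + y**2 + 13*y) = -7 - 91*y - 7*y**2)
-43 + G(w)*(-81) = -43 + (-7 - 91*(-5) - 7*(-5)**2)*(-81) = -43 + (-7 + 455 - 7*25)*(-81) = -43 + (-7 + 455 - 175)*(-81) = -43 + 273*(-81) = -43 - 22113 = -22156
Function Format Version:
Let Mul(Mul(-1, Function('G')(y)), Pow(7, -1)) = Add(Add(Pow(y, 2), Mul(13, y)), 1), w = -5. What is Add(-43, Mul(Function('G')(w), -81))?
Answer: -22156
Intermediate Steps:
Function('G')(y) = Add(-7, Mul(-91, y), Mul(-7, Pow(y, 2))) (Function('G')(y) = Mul(-7, Add(Add(Pow(y, 2), Mul(13, y)), 1)) = Mul(-7, Add(1, Pow(y, 2), Mul(13, y))) = Add(-7, Mul(-91, y), Mul(-7, Pow(y, 2))))
Add(-43, Mul(Function('G')(w), -81)) = Add(-43, Mul(Add(-7, Mul(-91, -5), Mul(-7, Pow(-5, 2))), -81)) = Add(-43, Mul(Add(-7, 455, Mul(-7, 25)), -81)) = Add(-43, Mul(Add(-7, 455, -175), -81)) = Add(-43, Mul(273, -81)) = Add(-43, -22113) = -22156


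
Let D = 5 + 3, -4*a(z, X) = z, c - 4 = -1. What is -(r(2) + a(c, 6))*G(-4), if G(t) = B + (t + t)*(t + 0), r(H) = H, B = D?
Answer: -50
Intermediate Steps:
c = 3 (c = 4 - 1 = 3)
a(z, X) = -z/4
D = 8
B = 8
G(t) = 8 + 2*t**2 (G(t) = 8 + (t + t)*(t + 0) = 8 + (2*t)*t = 8 + 2*t**2)
-(r(2) + a(c, 6))*G(-4) = -(2 - 1/4*3)*(8 + 2*(-4)**2) = -(2 - 3/4)*(8 + 2*16) = -5*(8 + 32)/4 = -5*40/4 = -1*50 = -50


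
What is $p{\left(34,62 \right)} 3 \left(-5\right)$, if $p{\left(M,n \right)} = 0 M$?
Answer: $0$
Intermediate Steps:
$p{\left(M,n \right)} = 0$
$p{\left(34,62 \right)} 3 \left(-5\right) = 0 \cdot 3 \left(-5\right) = 0 \left(-15\right) = 0$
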